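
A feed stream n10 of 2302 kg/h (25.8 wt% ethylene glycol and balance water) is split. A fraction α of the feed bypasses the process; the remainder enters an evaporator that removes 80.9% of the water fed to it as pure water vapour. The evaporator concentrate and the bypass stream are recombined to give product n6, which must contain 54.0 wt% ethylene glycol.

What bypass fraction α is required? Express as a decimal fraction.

0.130

All 2302×0.258 = 593.92 kg/h of ethylene glycol reaches n6, so n6 = 593.92/0.540 = 1099.8 kg/h and vapour = 1202.2 kg/h.
The evaporator receives (1−α)·2302 of feed at 0.742 water and removes 0.809 of that water:
0.809×0.742×(1−α)×2302 = 1202.2
(1−α) = 1202.2/1381.8 = 0.8700;  α = 0.1300.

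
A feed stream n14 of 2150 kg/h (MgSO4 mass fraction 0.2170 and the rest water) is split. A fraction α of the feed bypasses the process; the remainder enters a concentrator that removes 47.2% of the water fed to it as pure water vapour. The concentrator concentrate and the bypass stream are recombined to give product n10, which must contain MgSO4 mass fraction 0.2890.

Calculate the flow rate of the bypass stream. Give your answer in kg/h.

700.7 kg/h

All 2150×0.217 = 466.55 kg/h of MgSO4 reaches n10, so n10 = 466.55/0.289 = 1614.4 kg/h and vapour = 535.64 kg/h.
The evaporator receives (1−α)·2150 of feed at 0.783 water and removes 0.472 of that water:
0.472×0.783×(1−α)×2150 = 535.64
(1−α) = 535.64/794.59 = 0.6741;  α = 0.3259.
Bypass flow = 0.3259×2150 = 700.66 kg/h.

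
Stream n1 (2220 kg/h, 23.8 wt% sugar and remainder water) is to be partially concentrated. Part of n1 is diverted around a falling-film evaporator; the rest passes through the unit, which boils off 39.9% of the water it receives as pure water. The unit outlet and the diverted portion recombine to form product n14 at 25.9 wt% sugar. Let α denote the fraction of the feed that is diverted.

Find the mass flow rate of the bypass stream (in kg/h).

1628 kg/h

All 2220×0.238 = 528.36 kg/h of sugar reaches n14, so n14 = 528.36/0.259 = 2040 kg/h and vapour = 180 kg/h.
The evaporator receives (1−α)·2220 of feed at 0.762 water and removes 0.399 of that water:
0.399×0.762×(1−α)×2220 = 180
(1−α) = 180/674.96 = 0.2667;  α = 0.7333.
Bypass flow = 0.7333×2220 = 1628 kg/h.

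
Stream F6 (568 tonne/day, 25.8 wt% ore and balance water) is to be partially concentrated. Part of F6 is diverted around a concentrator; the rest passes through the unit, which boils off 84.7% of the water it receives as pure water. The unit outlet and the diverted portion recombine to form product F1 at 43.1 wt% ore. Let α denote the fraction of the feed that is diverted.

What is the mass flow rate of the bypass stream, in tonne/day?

All 568×0.258 = 146.54 tonne/day of ore reaches F1, so F1 = 146.54/0.431 = 340.01 tonne/day and vapour = 227.99 tonne/day.
The evaporator receives (1−α)·568 of feed at 0.742 water and removes 0.847 of that water:
0.847×0.742×(1−α)×568 = 227.99
(1−α) = 227.99/356.97 = 0.6387;  α = 0.3613.
Bypass flow = 0.3613×568 = 205.23 tonne/day.

205.2 tonne/day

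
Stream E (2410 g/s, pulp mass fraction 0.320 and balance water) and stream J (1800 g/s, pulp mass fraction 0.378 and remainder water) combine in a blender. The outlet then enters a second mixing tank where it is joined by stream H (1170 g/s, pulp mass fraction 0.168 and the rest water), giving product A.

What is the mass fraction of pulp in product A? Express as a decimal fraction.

Overall, product flow = 5380 g/s.
pulp in = 2410×0.320 + 1800×0.378 + 1170×0.168 = 1648.2 g/s.
pulp fraction in A = 0.306.

0.306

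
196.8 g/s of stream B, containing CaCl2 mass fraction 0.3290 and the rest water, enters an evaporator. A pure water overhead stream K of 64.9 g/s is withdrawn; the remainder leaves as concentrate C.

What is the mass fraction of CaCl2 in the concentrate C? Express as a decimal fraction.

CaCl2 is not removed: 196.8×0.329 = 64.747 g/s of CaCl2 enters C.
Concentrate = 196.8 − 64.9 = 131.9 g/s.
Mass fraction = 64.747/131.9 = 0.4909.

0.4909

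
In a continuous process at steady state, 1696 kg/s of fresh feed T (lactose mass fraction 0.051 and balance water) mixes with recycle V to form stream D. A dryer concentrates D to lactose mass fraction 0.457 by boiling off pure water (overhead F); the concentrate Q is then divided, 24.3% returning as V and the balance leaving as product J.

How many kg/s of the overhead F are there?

Overall lactose balance (none leaves overhead): lactose in fresh feed = lactose in product, i.e. 1696×0.051 = (1−0.243)·Q·0.457.
Q = 86.496/(0.457×0.757) = 250.03 kg/s.
Recycle V = 0.243×250.03 = 60.756 kg/s.
Combined feed D = 1696 + 60.756 = 1756.8 kg/s.
Overhead F = D − Q = 1756.8 − 250.03 = 1506.7 kg/s.

1507 kg/s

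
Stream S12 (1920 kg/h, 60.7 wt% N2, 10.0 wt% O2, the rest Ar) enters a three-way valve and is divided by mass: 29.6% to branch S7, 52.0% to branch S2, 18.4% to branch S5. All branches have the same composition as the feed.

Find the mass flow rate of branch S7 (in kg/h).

Branch S7 flow = 0.296×1920 = 568.32 kg/h.

568.3 kg/h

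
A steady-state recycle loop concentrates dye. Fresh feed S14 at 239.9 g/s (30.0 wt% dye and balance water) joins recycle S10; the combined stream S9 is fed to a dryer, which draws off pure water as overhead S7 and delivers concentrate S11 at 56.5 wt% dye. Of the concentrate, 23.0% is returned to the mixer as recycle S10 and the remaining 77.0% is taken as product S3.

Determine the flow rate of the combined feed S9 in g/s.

Overall dye balance (none leaves overhead): dye in fresh feed = dye in product, i.e. 239.9×0.300 = (1−0.230)·S11·0.565.
S11 = 71.97/(0.565×0.770) = 165.43 g/s.
Recycle S10 = 0.230×165.43 = 38.049 g/s.
Combined feed S9 = 239.9 + 38.049 = 277.95 g/s.

277.9 g/s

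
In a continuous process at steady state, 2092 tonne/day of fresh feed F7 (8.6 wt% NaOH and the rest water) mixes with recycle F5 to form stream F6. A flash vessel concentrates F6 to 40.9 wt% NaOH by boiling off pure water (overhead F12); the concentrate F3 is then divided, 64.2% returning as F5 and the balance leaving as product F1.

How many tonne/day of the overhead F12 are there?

1652 tonne/day

Overall NaOH balance (none leaves overhead): NaOH in fresh feed = NaOH in product, i.e. 2092×0.086 = (1−0.642)·F3·0.409.
F3 = 179.91/(0.409×0.358) = 1228.7 tonne/day.
Recycle F5 = 0.642×1228.7 = 788.84 tonne/day.
Combined feed F6 = 2092 + 788.84 = 2880.8 tonne/day.
Overhead F12 = F6 − F3 = 2880.8 − 1228.7 = 1652.1 tonne/day.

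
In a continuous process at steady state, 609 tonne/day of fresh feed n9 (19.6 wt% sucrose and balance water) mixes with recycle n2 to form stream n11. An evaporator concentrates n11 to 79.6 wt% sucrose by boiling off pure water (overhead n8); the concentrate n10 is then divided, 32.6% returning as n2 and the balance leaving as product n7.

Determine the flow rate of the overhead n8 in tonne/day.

459 tonne/day

Overall sucrose balance (none leaves overhead): sucrose in fresh feed = sucrose in product, i.e. 609×0.196 = (1−0.326)·n10·0.796.
n10 = 119.36/(0.796×0.674) = 222.48 tonne/day.
Recycle n2 = 0.326×222.48 = 72.53 tonne/day.
Combined feed n11 = 609 + 72.53 = 681.53 tonne/day.
Overhead n8 = n11 − n10 = 681.53 − 222.48 = 459.05 tonne/day.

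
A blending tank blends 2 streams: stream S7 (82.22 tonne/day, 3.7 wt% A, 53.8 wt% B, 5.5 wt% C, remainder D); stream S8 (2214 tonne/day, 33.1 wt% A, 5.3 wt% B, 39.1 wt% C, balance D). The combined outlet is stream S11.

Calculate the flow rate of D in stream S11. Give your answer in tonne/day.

528.6 tonne/day

D out = D in = 82.22×0.370 + 2214×0.225 = 528.57 tonne/day.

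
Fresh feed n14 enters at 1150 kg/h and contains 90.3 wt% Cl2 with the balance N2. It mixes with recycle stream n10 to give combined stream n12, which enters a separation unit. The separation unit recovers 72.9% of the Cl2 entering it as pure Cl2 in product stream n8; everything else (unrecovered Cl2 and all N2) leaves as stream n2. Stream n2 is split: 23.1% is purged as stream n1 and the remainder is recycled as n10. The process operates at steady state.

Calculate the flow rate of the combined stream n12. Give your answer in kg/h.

1795 kg/h

N2 enters only via n14 and leaves only via the purge: 1150×0.097 = 0.231×(N2 in n2), and the separation unit passes all N2, so N2 in n12 = N2 in n2 = 482.9 kg/h.
Cl2 in n12: m_A = 1150×0.903 + (1−0.231)·(1−0.729)·m_A, so m_A = 1038.5/0.7916 = 1311.8 kg/h.
n12 = 1311.8 + 482.9 = 1794.7 kg/h.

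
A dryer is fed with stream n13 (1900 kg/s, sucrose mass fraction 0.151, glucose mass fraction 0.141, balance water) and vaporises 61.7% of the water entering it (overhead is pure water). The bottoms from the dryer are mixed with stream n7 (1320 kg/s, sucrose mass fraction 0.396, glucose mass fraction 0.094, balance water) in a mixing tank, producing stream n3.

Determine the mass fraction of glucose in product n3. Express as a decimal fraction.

0.164

Vapour removed = 0.617×0.708×1900 = 829.99 kg/s; concentrate = 1070 kg/s.
glucose reaching the mixer = 267.9 (from concentrate) + 1320×0.094 = 391.98 kg/s.
Product flow = 1070 + 1320 = 2390 kg/s; glucose fraction = 0.164.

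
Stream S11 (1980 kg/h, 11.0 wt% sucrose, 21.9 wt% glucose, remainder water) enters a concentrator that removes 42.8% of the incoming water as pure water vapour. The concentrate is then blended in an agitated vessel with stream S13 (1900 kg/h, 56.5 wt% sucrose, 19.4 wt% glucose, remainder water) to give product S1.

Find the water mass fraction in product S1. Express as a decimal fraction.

Vapour removed = 0.428×0.671×1980 = 568.63 kg/h; concentrate = 1411.4 kg/h.
water reaching the mixer = 759.95 (from concentrate) + 1900×0.241 = 1217.8 kg/h.
Product flow = 1411.4 + 1900 = 3311.4 kg/h; water fraction = 0.368.

0.368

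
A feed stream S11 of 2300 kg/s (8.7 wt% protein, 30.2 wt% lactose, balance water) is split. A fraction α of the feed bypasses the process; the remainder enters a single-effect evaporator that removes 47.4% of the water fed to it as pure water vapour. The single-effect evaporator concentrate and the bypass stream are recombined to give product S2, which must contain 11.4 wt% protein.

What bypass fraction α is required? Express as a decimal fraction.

All 2300×0.087 = 200.1 kg/s of protein reaches S2, so S2 = 200.1/0.114 = 1755.3 kg/s and vapour = 544.74 kg/s.
The evaporator receives (1−α)·2300 of feed at 0.611 water and removes 0.474 of that water:
0.474×0.611×(1−α)×2300 = 544.74
(1−α) = 544.74/666.11 = 0.8178;  α = 0.1822.

0.182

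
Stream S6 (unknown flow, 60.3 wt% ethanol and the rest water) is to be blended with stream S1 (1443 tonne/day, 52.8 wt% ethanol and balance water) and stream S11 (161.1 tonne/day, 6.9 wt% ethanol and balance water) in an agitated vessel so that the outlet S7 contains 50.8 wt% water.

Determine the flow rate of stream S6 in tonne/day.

145.9 tonne/day

Let S6 be the unknown flow. Total out = 1604.1 + S6.
water balance: 831.08 + 0.397·S6 = 0.508·(1604.1 + S6)
(0.397 − 0.508)·S6 = 0.508×1604.1 − 831.08 = -16.197
S6 = -16.197 / -0.111 = 145.92 tonne/day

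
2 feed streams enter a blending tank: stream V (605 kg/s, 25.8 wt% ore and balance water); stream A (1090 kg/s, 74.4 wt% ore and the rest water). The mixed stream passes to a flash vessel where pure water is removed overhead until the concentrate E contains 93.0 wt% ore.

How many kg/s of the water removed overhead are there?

655.2 kg/s

ore entering = 605×0.258 + 1090×0.744 = 967.05 kg/s.
All ore reports to E, so E = 967.05/0.930 = 1039.8 kg/s.
Total feed = 1695 kg/s; overhead = 1695 − 1039.8 = 655.16 kg/s.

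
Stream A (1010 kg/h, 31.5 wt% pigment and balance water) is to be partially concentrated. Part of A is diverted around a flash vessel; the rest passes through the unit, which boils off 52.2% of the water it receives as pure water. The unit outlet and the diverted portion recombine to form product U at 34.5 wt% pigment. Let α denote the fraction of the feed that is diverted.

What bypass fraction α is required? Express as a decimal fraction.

All 1010×0.315 = 318.15 kg/h of pigment reaches U, so U = 318.15/0.345 = 922.17 kg/h and vapour = 87.826 kg/h.
The evaporator receives (1−α)·1010 of feed at 0.685 water and removes 0.522 of that water:
0.522×0.685×(1−α)×1010 = 87.826
(1−α) = 87.826/361.15 = 0.2432;  α = 0.7568.

0.757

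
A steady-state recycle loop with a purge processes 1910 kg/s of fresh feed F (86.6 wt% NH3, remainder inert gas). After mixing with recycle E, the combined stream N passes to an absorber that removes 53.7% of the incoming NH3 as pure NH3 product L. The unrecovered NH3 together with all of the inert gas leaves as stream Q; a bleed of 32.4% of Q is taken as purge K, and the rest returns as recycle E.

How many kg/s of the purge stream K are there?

inert gas enters only via F and leaves only via the purge: 1910×0.134 = 0.324×(inert gas in Q), and the absorber passes all inert gas, so inert gas in N = inert gas in Q = 789.94 kg/s.
NH3 in N: m_A = 1910×0.866 + (1−0.324)·(1−0.537)·m_A, so m_A = 1654.1/0.6870 = 2407.6 kg/s.
Q = (1−0.537)×2407.6 + 789.94 = 1904.7 kg/s.
Purge K = 0.324×1904.7 = 617.11 kg/s.

617.1 kg/s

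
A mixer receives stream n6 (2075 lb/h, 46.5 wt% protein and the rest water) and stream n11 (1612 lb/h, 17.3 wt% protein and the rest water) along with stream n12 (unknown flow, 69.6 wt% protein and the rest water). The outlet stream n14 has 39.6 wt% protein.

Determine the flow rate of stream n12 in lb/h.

721 lb/h

Let n12 be the unknown flow. Total out = 3687 + n12.
protein balance: 1243.8 + 0.696·n12 = 0.396·(3687 + n12)
(0.696 − 0.396)·n12 = 0.396×3687 − 1243.8 = 216.3
n12 = 216.3 / 0.300 = 721 lb/h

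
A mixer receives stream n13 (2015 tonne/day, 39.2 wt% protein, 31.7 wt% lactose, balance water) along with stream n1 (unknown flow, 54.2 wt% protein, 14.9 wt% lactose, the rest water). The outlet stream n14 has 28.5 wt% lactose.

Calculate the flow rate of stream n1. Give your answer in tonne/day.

474.1 tonne/day

Let n1 be the unknown flow. Total out = 2015 + n1.
lactose balance: 638.75 + 0.149·n1 = 0.285·(2015 + n1)
(0.149 − 0.285)·n1 = 0.285×2015 − 638.75 = -64.48
n1 = -64.48 / -0.136 = 474.12 tonne/day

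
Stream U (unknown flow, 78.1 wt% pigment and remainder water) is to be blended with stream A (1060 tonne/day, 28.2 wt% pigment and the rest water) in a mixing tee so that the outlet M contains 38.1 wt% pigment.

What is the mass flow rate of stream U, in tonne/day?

Let U be the unknown flow. Total out = 1060 + U.
pigment balance: 298.92 + 0.781·U = 0.381·(1060 + U)
(0.781 − 0.381)·U = 0.381×1060 − 298.92 = 104.94
U = 104.94 / 0.400 = 262.35 tonne/day

262.4 tonne/day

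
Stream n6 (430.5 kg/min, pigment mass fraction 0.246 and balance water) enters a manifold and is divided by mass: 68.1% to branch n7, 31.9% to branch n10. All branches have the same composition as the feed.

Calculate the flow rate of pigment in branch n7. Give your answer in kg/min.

Branch n7 total = 0.681×430.5 = 293.17 kg/min.
pigment in n7 = 0.246×293.17 = 72.12 kg/min.

72.12 kg/min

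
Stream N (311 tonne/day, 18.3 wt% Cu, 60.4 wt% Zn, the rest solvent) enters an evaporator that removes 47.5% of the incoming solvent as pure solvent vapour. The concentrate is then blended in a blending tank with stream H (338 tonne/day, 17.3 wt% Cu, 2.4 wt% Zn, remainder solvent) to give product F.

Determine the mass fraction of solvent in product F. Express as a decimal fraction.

Vapour removed = 0.475×0.213×311 = 31.465 tonne/day; concentrate = 279.53 tonne/day.
solvent reaching the mixer = 34.778 (from concentrate) + 338×0.803 = 306.19 tonne/day.
Product flow = 279.53 + 338 = 617.53 tonne/day; solvent fraction = 0.496.

0.496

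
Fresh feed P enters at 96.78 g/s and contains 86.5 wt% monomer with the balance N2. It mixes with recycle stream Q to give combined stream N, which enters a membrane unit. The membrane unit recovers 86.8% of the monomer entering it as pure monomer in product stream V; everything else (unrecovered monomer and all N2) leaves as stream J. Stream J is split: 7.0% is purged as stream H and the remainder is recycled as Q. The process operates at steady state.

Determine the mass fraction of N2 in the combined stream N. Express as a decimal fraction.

N2 enters only via P and leaves only via the purge: 96.78×0.135 = 0.070×(N2 in J), and the membrane unit passes all N2, so N2 in N = N2 in J = 186.65 g/s.
monomer in N: m_A = 96.78×0.865 + (1−0.070)·(1−0.868)·m_A, so m_A = 83.715/0.8772 = 95.43 g/s.
N = 95.43 + 186.65 = 282.08 g/s.
N2 fraction in N = 186.65/282.08 = 0.662.

0.662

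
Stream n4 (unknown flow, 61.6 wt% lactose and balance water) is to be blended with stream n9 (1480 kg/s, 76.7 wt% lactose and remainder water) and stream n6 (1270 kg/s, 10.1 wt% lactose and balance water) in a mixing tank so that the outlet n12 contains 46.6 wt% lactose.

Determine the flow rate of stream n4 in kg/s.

120.5 kg/s

Let n4 be the unknown flow. Total out = 2750 + n4.
lactose balance: 1263.4 + 0.616·n4 = 0.466·(2750 + n4)
(0.616 − 0.466)·n4 = 0.466×2750 − 1263.4 = 18.07
n4 = 18.07 / 0.150 = 120.47 kg/s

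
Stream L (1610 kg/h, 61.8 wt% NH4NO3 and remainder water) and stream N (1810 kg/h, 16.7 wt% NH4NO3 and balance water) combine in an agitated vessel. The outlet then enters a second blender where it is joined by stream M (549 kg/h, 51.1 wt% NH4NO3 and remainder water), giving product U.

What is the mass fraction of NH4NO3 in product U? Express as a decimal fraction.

0.398

Overall, product flow = 3969 kg/h.
NH4NO3 in = 1610×0.618 + 1810×0.167 + 549×0.511 = 1577.8 kg/h.
NH4NO3 fraction in U = 0.398.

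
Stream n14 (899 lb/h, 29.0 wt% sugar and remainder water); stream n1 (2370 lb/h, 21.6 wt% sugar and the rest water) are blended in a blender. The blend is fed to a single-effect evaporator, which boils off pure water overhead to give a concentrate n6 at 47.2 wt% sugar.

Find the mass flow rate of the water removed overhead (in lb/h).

sugar entering = 899×0.290 + 2370×0.216 = 772.63 lb/h.
All sugar reports to n6, so n6 = 772.63/0.472 = 1636.9 lb/h.
Total feed = 3269 lb/h; overhead = 3269 − 1636.9 = 1632.1 lb/h.

1632 lb/h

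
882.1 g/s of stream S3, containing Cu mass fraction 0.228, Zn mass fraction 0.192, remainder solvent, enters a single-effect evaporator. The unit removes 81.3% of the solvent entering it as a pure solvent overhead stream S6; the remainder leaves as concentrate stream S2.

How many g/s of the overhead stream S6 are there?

solvent entering = 882.1×0.580 = 511.62 g/s; overhead removed = 0.813×511.62 = 415.95 g/s.

415.9 g/s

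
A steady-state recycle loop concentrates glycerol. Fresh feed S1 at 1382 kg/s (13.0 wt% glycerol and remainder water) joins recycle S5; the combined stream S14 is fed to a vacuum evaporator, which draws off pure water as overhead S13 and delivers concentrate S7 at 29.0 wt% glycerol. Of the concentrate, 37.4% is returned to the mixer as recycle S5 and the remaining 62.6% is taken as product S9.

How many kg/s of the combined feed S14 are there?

1752 kg/s

Overall glycerol balance (none leaves overhead): glycerol in fresh feed = glycerol in product, i.e. 1382×0.130 = (1−0.374)·S7·0.290.
S7 = 179.66/(0.290×0.626) = 989.64 kg/s.
Recycle S5 = 0.374×989.64 = 370.13 kg/s.
Combined feed S14 = 1382 + 370.13 = 1752.1 kg/s.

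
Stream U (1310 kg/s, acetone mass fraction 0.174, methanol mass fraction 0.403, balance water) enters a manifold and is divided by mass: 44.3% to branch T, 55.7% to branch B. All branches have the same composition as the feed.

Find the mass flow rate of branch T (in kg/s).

Branch T flow = 0.443×1310 = 580.33 kg/s.

580.3 kg/s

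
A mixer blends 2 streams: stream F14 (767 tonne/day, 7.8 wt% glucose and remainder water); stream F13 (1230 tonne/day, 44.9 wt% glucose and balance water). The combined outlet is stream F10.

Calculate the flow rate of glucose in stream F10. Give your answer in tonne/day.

612.1 tonne/day

glucose out = glucose in = 767×0.078 + 1230×0.449 = 612.1 tonne/day.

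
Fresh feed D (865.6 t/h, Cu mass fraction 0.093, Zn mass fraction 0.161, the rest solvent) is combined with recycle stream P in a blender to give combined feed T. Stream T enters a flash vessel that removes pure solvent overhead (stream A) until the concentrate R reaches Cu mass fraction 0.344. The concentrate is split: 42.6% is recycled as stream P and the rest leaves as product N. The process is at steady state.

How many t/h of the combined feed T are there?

Overall Cu balance (none leaves overhead): Cu in fresh feed = Cu in product, i.e. 865.6×0.093 = (1−0.426)·R·0.344.
R = 80.501/(0.344×0.574) = 407.69 t/h.
Recycle P = 0.426×407.69 = 173.68 t/h.
Combined feed T = 865.6 + 173.68 = 1039.3 t/h.

1039 t/h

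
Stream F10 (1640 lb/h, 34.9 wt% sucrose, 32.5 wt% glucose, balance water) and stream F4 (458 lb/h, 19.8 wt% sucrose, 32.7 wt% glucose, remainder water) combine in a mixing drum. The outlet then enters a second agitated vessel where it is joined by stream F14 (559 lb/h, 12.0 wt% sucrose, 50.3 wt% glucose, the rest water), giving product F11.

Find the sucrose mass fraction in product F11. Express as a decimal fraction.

0.275

Overall, product flow = 2657 lb/h.
sucrose in = 1640×0.349 + 458×0.198 + 559×0.120 = 730.12 lb/h.
sucrose fraction in F11 = 0.275.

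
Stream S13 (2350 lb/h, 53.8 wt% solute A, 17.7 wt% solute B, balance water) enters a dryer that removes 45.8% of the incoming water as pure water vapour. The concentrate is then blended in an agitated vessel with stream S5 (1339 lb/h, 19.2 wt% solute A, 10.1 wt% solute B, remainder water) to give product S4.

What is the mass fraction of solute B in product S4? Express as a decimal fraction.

0.163

Vapour removed = 0.458×0.285×2350 = 306.75 lb/h; concentrate = 2043.3 lb/h.
solute B reaching the mixer = 415.95 (from concentrate) + 1339×0.101 = 551.19 lb/h.
Product flow = 2043.3 + 1339 = 3382.3 lb/h; solute B fraction = 0.163.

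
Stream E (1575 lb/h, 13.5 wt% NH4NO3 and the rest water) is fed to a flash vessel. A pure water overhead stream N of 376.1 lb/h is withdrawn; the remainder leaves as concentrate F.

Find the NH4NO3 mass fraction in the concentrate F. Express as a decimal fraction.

NH4NO3 is not removed: 1575×0.135 = 212.62 lb/h of NH4NO3 enters F.
Concentrate = 1575 − 376.1 = 1198.9 lb/h.
Mass fraction = 212.62/1198.9 = 0.177.

0.177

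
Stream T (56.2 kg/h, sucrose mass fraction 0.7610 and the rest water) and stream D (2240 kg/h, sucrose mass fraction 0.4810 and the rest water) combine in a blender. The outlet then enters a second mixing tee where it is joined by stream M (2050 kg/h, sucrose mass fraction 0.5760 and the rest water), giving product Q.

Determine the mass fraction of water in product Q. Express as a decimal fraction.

0.4706

Overall, product flow = 4346.2 kg/h.
water in = 56.2×0.239 + 2240×0.519 + 2050×0.424 = 2045.2 kg/h.
water fraction in Q = 0.4706.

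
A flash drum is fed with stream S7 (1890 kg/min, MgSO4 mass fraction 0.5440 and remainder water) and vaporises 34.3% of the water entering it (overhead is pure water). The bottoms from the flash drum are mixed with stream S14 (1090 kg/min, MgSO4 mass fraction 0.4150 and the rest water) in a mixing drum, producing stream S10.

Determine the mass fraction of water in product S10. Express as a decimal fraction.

Vapour removed = 0.343×0.456×1890 = 295.61 kg/min; concentrate = 1594.4 kg/min.
water reaching the mixer = 566.23 (from concentrate) + 1090×0.585 = 1203.9 kg/min.
Product flow = 1594.4 + 1090 = 2684.4 kg/min; water fraction = 0.4485.

0.4485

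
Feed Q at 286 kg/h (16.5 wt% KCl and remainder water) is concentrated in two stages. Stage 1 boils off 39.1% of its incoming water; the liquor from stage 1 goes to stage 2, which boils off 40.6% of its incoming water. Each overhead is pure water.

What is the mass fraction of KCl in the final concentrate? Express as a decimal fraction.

water in feed = 286×0.835 = 238.81 kg/h.
After stage 1: water left = (1−0.391)×238.81 = 145.44; stream total = 192.63 kg/h.
After stage 2: water left = (1−0.406)×145.44 = 86.389; final concentrate = 133.58 kg/h.
KCl fraction = 47.19/133.58 = 0.353.

0.353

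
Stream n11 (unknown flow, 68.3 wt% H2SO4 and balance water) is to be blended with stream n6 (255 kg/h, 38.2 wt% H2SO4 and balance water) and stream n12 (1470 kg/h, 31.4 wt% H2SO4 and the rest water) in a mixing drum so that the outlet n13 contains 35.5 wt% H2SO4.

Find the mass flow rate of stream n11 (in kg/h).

162.8 kg/h

Let n11 be the unknown flow. Total out = 1725 + n11.
H2SO4 balance: 558.99 + 0.683·n11 = 0.355·(1725 + n11)
(0.683 − 0.355)·n11 = 0.355×1725 − 558.99 = 53.385
n11 = 53.385 / 0.328 = 162.76 kg/h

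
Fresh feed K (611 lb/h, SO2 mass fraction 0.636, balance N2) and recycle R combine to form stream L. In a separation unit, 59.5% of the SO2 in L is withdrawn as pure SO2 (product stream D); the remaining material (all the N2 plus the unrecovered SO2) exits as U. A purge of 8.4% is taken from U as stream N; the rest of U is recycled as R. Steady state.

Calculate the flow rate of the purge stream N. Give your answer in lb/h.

N2 enters only via K and leaves only via the purge: 611×0.364 = 0.084×(N2 in U), and the separation unit passes all N2, so N2 in L = N2 in U = 2647.7 lb/h.
SO2 in L: m_A = 611×0.636 + (1−0.084)·(1−0.595)·m_A, so m_A = 388.6/0.6290 = 617.78 lb/h.
U = (1−0.595)×617.78 + 2647.7 = 2897.9 lb/h.
Purge N = 0.084×2897.9 = 243.42 lb/h.

243.4 lb/h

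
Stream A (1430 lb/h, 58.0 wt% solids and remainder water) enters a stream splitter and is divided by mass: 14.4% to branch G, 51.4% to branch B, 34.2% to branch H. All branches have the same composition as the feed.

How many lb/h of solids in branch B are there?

426.3 lb/h

Branch B total = 0.514×1430 = 735.02 lb/h.
solids in B = 0.580×735.02 = 426.31 lb/h.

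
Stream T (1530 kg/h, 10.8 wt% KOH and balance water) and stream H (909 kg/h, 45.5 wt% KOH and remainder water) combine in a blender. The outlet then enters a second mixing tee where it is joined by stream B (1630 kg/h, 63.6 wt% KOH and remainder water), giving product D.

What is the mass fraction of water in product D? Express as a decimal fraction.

0.6030

Overall, product flow = 4069 kg/h.
water in = 1530×0.892 + 909×0.545 + 1630×0.364 = 2453.5 kg/h.
water fraction in D = 0.6030.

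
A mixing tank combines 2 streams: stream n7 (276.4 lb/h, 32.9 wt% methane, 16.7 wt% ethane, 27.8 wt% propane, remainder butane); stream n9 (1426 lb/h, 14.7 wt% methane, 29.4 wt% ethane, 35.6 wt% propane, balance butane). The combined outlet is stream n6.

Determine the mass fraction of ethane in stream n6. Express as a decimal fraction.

Total flow out = 276.4 + 1426 = 1702.4 lb/h.
ethane in = 276.4×0.167 + 1426×0.294 = 465.4 lb/h.
ethane mass fraction in n6 = 465.4/1702.4 = 0.273.

0.273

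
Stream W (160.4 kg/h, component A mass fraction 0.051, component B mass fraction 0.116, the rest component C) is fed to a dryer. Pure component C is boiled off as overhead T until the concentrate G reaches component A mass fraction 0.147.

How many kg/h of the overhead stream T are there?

component A is conserved: 160.4×0.051 = 8.1804 kg/h all reports to the concentrate.
Concentrate = 8.1804/(target fraction) = 55.649 kg/h.
Overhead = 160.4 − 55.649 = 104.75 kg/h.

104.8 kg/h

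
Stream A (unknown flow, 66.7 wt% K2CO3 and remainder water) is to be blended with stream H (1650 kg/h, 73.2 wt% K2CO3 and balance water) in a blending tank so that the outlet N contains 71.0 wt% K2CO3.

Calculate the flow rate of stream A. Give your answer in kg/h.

Let A be the unknown flow. Total out = 1650 + A.
K2CO3 balance: 1207.8 + 0.667·A = 0.710·(1650 + A)
(0.667 − 0.710)·A = 0.710×1650 − 1207.8 = -36.3
A = -36.3 / -0.043 = 844.19 kg/h

844.2 kg/h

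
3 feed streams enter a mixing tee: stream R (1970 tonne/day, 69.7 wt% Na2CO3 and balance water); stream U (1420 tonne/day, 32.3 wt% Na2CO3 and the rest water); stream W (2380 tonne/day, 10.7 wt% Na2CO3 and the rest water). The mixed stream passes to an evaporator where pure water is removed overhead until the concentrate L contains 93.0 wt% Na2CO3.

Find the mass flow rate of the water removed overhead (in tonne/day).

3527 tonne/day

Na2CO3 entering = 1970×0.697 + 1420×0.323 + 2380×0.107 = 2086.4 tonne/day.
All Na2CO3 reports to L, so L = 2086.4/0.930 = 2243.5 tonne/day.
Total feed = 5770 tonne/day; overhead = 5770 − 2243.5 = 3526.5 tonne/day.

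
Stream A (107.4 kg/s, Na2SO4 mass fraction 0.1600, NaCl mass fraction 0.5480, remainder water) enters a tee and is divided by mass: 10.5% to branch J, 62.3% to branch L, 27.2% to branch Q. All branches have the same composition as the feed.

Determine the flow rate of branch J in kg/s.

Branch J flow = 0.105×107.4 = 11.277 kg/s.

11.28 kg/s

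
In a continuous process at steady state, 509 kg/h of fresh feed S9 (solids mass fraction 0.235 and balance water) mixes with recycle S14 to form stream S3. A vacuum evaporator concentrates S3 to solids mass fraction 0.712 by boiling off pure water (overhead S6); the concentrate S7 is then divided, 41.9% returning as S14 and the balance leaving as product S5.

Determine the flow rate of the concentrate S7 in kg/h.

289.2 kg/h

Overall solids balance (none leaves overhead): solids in fresh feed = solids in product, i.e. 509×0.235 = (1−0.419)·S7·0.712.
S7 = 119.61/(0.712×0.581) = 289.15 kg/h.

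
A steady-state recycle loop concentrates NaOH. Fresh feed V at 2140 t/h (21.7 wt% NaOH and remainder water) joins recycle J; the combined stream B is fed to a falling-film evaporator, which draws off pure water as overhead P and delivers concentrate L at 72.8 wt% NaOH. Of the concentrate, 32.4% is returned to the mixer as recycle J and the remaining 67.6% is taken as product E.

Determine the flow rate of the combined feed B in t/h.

Overall NaOH balance (none leaves overhead): NaOH in fresh feed = NaOH in product, i.e. 2140×0.217 = (1−0.324)·L·0.728.
L = 464.38/(0.728×0.676) = 943.62 t/h.
Recycle J = 0.324×943.62 = 305.73 t/h.
Combined feed B = 2140 + 305.73 = 2445.7 t/h.

2446 t/h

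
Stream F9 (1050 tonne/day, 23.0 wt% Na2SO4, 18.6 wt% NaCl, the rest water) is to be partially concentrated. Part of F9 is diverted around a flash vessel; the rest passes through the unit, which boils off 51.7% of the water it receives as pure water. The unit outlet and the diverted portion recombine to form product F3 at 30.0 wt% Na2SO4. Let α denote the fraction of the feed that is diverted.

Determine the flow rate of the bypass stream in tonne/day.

All 1050×0.230 = 241.5 tonne/day of Na2SO4 reaches F3, so F3 = 241.5/0.300 = 805 tonne/day and vapour = 245 tonne/day.
The evaporator receives (1−α)·1050 of feed at 0.584 water and removes 0.517 of that water:
0.517×0.584×(1−α)×1050 = 245
(1−α) = 245/317.02 = 0.7728;  α = 0.2272.
Bypass flow = 0.2272×1050 = 238.55 tonne/day.

238.5 tonne/day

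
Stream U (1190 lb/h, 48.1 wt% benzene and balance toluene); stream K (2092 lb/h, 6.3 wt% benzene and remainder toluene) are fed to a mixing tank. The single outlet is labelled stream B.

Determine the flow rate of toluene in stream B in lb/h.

2578 lb/h

toluene out = toluene in = 1190×0.519 + 2092×0.937 = 2577.8 lb/h.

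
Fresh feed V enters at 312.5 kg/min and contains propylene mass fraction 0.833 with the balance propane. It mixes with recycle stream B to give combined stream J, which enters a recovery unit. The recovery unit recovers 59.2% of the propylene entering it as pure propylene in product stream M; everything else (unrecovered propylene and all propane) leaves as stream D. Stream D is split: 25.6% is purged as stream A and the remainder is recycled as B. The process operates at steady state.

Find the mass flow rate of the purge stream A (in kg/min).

91.23 kg/min

propane enters only via V and leaves only via the purge: 312.5×0.167 = 0.256×(propane in D), and the recovery unit passes all propane, so propane in J = propane in D = 203.86 kg/min.
propylene in J: m_A = 312.5×0.833 + (1−0.256)·(1−0.592)·m_A, so m_A = 260.31/0.6964 = 373.77 kg/min.
D = (1−0.592)×373.77 + 203.86 = 356.36 kg/min.
Purge A = 0.256×356.36 = 91.227 kg/min.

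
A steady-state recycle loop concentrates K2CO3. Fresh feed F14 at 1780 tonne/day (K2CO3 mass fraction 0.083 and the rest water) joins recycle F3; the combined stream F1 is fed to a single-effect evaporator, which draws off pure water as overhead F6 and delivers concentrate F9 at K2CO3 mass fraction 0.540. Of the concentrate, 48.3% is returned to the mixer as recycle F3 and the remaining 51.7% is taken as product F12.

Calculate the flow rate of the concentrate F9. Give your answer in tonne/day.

529.2 tonne/day

Overall K2CO3 balance (none leaves overhead): K2CO3 in fresh feed = K2CO3 in product, i.e. 1780×0.083 = (1−0.483)·F9·0.540.
F9 = 147.74/(0.540×0.517) = 529.19 tonne/day.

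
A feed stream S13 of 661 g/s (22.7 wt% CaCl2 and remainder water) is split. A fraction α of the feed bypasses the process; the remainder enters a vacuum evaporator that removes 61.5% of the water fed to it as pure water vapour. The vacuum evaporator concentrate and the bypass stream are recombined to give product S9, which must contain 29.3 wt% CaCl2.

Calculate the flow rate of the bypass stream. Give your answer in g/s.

All 661×0.227 = 150.05 g/s of CaCl2 reaches S9, so S9 = 150.05/0.293 = 512.11 g/s and vapour = 148.89 g/s.
The evaporator receives (1−α)·661 of feed at 0.773 water and removes 0.615 of that water:
0.615×0.773×(1−α)×661 = 148.89
(1−α) = 148.89/314.24 = 0.4738;  α = 0.5262.
Bypass flow = 0.5262×661 = 347.8 g/s.

347.8 g/s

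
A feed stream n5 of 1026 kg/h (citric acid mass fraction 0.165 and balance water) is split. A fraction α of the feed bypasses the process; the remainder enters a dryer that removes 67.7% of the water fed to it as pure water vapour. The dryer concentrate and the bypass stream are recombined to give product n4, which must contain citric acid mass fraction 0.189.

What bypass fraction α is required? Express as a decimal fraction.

All 1026×0.165 = 169.29 kg/h of citric acid reaches n4, so n4 = 169.29/0.189 = 895.71 kg/h and vapour = 130.29 kg/h.
The evaporator receives (1−α)·1026 of feed at 0.835 water and removes 0.677 of that water:
0.677×0.835×(1−α)×1026 = 130.29
(1−α) = 130.29/579.99 = 0.2246;  α = 0.7754.

0.775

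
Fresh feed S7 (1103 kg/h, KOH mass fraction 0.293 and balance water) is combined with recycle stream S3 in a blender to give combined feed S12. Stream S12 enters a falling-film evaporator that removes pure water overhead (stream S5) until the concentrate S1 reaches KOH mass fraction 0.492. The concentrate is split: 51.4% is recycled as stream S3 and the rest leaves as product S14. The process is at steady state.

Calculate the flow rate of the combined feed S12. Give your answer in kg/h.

1798 kg/h

Overall KOH balance (none leaves overhead): KOH in fresh feed = KOH in product, i.e. 1103×0.293 = (1−0.514)·S1·0.492.
S1 = 323.18/(0.492×0.486) = 1351.6 kg/h.
Recycle S3 = 0.514×1351.6 = 694.71 kg/h.
Combined feed S12 = 1103 + 694.71 = 1797.7 kg/h.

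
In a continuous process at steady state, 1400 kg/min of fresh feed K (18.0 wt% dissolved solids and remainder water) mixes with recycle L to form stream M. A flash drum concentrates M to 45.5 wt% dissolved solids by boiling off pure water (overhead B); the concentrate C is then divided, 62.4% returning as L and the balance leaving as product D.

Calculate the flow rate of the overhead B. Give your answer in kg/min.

846.2 kg/min

Overall dissolved solids balance (none leaves overhead): dissolved solids in fresh feed = dissolved solids in product, i.e. 1400×0.180 = (1−0.624)·C·0.455.
C = 252/(0.455×0.376) = 1473 kg/min.
Recycle L = 0.624×1473 = 919.15 kg/min.
Combined feed M = 1400 + 919.15 = 2319.1 kg/min.
Overhead B = M − C = 2319.1 − 1473 = 846.15 kg/min.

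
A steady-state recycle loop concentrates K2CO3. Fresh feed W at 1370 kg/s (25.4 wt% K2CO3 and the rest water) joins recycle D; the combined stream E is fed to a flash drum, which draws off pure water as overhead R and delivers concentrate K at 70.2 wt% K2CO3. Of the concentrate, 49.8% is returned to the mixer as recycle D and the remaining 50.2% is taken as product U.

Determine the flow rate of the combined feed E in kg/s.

Overall K2CO3 balance (none leaves overhead): K2CO3 in fresh feed = K2CO3 in product, i.e. 1370×0.254 = (1−0.498)·K·0.702.
K = 347.98/(0.702×0.502) = 987.45 kg/s.
Recycle D = 0.498×987.45 = 491.75 kg/s.
Combined feed E = 1370 + 491.75 = 1861.7 kg/s.

1862 kg/s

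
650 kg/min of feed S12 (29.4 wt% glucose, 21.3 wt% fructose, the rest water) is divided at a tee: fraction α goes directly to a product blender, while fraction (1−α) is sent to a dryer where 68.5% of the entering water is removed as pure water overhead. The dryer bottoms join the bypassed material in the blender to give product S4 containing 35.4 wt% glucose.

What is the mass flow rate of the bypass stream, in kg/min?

323.8 kg/min

All 650×0.294 = 191.1 kg/min of glucose reaches S4, so S4 = 191.1/0.354 = 539.83 kg/min and vapour = 110.17 kg/min.
The evaporator receives (1−α)·650 of feed at 0.493 water and removes 0.685 of that water:
0.685×0.493×(1−α)×650 = 110.17
(1−α) = 110.17/219.51 = 0.5019;  α = 0.4981.
Bypass flow = 0.4981×650 = 323.77 kg/min.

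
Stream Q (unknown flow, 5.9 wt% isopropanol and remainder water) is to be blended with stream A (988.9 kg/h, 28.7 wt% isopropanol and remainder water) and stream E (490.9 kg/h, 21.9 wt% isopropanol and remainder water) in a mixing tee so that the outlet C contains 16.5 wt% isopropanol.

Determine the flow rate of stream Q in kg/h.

Let Q be the unknown flow. Total out = 1479.8 + Q.
isopropanol balance: 391.32 + 0.059·Q = 0.165·(1479.8 + Q)
(0.059 − 0.165)·Q = 0.165×1479.8 − 391.32 = -147.15
Q = -147.15 / -0.106 = 1388.2 kg/h

1388 kg/h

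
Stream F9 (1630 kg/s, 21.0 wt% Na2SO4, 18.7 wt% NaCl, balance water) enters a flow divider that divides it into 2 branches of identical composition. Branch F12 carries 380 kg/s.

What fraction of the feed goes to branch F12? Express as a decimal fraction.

0.233

Fraction to F12 = 380/1630 = 0.2331.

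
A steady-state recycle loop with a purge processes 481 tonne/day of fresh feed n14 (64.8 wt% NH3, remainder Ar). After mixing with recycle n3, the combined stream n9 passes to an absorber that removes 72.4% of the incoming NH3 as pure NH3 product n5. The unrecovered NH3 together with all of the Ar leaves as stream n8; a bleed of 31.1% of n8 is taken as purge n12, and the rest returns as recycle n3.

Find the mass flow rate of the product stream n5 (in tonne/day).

NH3 in n9: m_A = 481×0.648 + (1−0.311)·(1−0.724)·m_A, so m_A = 311.69/0.8098 = 384.88 tonne/day.
Product n5 = 0.724×384.88 = 278.65 tonne/day.

278.7 tonne/day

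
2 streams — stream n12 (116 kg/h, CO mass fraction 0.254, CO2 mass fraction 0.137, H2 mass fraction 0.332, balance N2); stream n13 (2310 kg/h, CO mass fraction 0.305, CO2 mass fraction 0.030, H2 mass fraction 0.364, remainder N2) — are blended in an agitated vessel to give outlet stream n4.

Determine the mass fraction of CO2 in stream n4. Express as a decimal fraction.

0.035

Total flow out = 116 + 2310 = 2426 kg/h.
CO2 in = 116×0.137 + 2310×0.030 = 85.192 kg/h.
CO2 mass fraction in n4 = 85.192/2426 = 0.035.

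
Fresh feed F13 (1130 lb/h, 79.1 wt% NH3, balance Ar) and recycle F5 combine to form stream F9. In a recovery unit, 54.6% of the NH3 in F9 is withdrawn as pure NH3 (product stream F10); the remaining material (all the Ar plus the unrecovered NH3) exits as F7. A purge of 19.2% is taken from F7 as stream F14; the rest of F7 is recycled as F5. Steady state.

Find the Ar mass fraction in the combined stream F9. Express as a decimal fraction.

Ar enters only via F13 and leaves only via the purge: 1130×0.209 = 0.192×(Ar in F7), and the recovery unit passes all Ar, so Ar in F9 = Ar in F7 = 1230.1 lb/h.
NH3 in F9: m_A = 1130×0.791 + (1−0.192)·(1−0.546)·m_A, so m_A = 893.83/0.6332 = 1411.7 lb/h.
F9 = 1411.7 + 1230.1 = 2641.7 lb/h.
Ar fraction in F9 = 1230.1/2641.7 = 0.466.

0.466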